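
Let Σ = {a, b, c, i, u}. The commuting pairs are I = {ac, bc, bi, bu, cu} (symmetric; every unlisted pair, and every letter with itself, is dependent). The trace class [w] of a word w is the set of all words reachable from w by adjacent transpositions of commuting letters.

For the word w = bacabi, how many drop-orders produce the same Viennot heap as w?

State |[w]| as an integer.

9

0(b) covers ∅
1(a) covers 0:b
2(c) covers ∅
3(a) covers 1:a
4(b) covers 3:a
5(i) covers 2:c, 3:a
floor of heap: 0:b, 2:c
completions by unplaced set U, small U first (add the entries for U minus each lowest piece of U):
  |U|=1: {4}:1  {5}:1
  |U|=2: {2,5}:1  {4,5}:2
  |U|=3: {2,4,5}:3  {3,4,5}:2
  |U|=4: {1,3,4,5}:2  {2,3,4,5}:5
  start at 0(b): 7
  start at 2(c): 2
sum over floor = 9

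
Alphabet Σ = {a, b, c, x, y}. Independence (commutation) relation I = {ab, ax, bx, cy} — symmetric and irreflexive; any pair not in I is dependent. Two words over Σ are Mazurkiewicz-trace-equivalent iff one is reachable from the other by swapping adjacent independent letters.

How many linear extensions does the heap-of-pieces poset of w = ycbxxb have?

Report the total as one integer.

12

0(y) covers ∅
1(c) covers ∅
2(b) covers 0:y, 1:c
3(x) covers 0:y, 1:c
4(x) covers 3:x
5(b) covers 2:b
floor of heap: 0:y, 1:c
completions by unplaced set U, small U first (add the entries for U minus each lowest piece of U):
  |U|=1: {4}:1  {5}:1
  |U|=2: {2,5}:1  {3,4}:1  {4,5}:2
  |U|=3: {2,4,5}:3  {3,4,5}:3
  |U|=4: {2,3,4,5}:6
  start at 0(y): 6
  start at 1(c): 6
sum over floor = 12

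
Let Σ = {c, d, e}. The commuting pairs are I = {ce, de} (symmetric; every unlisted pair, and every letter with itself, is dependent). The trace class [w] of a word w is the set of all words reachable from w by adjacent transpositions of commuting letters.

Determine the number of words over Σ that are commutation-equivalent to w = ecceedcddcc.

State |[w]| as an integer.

165

drop 0:e onto floor
drop 1:c onto floor
drop 2:c onto {1:c}
drop 3:e onto {0:e}
drop 4:e onto {3:e}
drop 5:d onto {2:c}
drop 6:c onto {5:d}
drop 7:d onto {6:c}
drop 8:d onto {7:d}
drop 9:c onto {8:d}
drop 10:c onto {9:c}
ground layer = {0:e, 1:c}
drop-orders for the pieces not yet dropped (sum over which currently-grounded one goes next):
  1 to go: {4} 1  {10} 1
  2 to go: {3,4} 1  {4,10} 2  {9,10} 1
  3 to go: {0,3,4} 1  {3,4,10} 3  {4,9,10} 3  {8,9,10} 1
  4 to go: {0,3,4,10} 4  {3,4,9,10} 6  {4,8,9,10} 4  {7,8,9,10} 1
  5 to go: {0,3,4,9,10} 10  {3,4,8,9,10} 10  {4,7,8,9,10} 5  {6,7,8,9,10} 1
  6 to go: {0,3,4,8,9,10} 20  {3,4,7,8,9,10} 15  {4,6,7,8,9,10} 6  {5,6,7,8,9,10} 1
  7 to go: {0,3,4,7,8,9,10} 35  {2,5,6,7,8,9,10} 1  {3,4,6,7,8,9,10} 21  {4,5,6,7,8,9,10} 7
  8 to go: {0,3,4,6,7,8,9,10} 56  {1,2,5,6,7,8,9,10} 1  {2,4,5,6,7,8,9,10} 8  {3,4,5,6,7,8,9,10} 28
  9 to go: {0,3,4,5,6,7,8,9,10} 84  {1,2,4,5,6,7,8,9,10} 9  {2,3,4,5,6,7,8,9,10} 36
  if 0:e drops first: 45 orders
  if 1:c drops first: 120 orders
heap linearizations: 165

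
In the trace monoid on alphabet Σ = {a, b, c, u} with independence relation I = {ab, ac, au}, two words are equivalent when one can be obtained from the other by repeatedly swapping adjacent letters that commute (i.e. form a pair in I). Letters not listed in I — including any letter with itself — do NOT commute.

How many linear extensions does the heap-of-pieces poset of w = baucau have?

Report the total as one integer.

15

piece 0:b — minimal
piece 1:a — minimal
piece 2:u rests on {0:b}
piece 3:c rests on {2:u}
piece 4:a rests on {1:a}
piece 5:u rests on {3:c}
minimal pieces: {0:b, 1:a}
ways to finish when only these pieces remain (= sum over removing one remaining piece with nothing left below it):
  1 left: {4}→1  {5}→1
  2 left: {1,4}→1  {3,5}→1  {4,5}→2
  3 left: {1,4,5}→3  {2,3,5}→1  {3,4,5}→3
  4 left: {0,2,3,5}→1  {1,3,4,5}→6  {2,3,4,5}→4
  placing 0:b first → 10 extensions
  placing 1:a first → 5 extensions
total linear extensions = 15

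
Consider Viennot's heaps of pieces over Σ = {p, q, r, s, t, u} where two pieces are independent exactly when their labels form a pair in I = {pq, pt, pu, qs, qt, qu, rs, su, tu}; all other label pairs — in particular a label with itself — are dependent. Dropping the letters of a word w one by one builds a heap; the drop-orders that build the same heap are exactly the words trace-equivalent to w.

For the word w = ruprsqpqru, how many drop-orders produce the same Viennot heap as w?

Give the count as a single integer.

21

#0=r has no predecessor
#1=u depends on [0:r]
#2=p depends on [0:r]
#3=r depends on [1:u, 2:p]
#4=s depends on [2:p]
#5=q depends on [3:r]
#6=p depends on [3:r, 4:s]
#7=q depends on [5:q]
#8=r depends on [6:p, 7:q]
#9=u depends on [8:r]
sources: [0:r]
N(rest) = Σ N(rest − s) over sources s of rest; N(one piece) = 1:
  size 1 → [9]=1
  size 2 → [8,9]=1
  size 3 → [6,8,9]=1  [7,8,9]=1
  size 4 → [4,6,8,9]=1  [5,7,8,9]=1  [6,7,8,9]=2
  size 5 → [4,6,7,8,9]=3  [5,6,7,8,9]=3
  size 6 → [3,5,6,7,8,9]=3  [4,5,6,7,8,9]=6
  size 7 → [1,3,5,6,7,8,9]=3  [3,4,5,6,7,8,9]=9
  size 8 → [1,3,4,5,6,7,8,9]=12  [2,3,4,5,6,7,8,9]=9
  first=0(r) contributes 21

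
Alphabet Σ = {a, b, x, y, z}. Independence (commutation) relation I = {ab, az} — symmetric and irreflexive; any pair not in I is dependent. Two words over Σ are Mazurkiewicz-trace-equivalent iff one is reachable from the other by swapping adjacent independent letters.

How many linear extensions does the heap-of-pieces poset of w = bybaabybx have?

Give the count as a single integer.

0(b) covers ∅
1(y) covers 0:b
2(b) covers 1:y
3(a) covers 1:y
4(a) covers 3:a
5(b) covers 2:b
6(y) covers 4:a, 5:b
7(b) covers 6:y
8(x) covers 7:b
floor of heap: 0:b
completions by unplaced set U, small U first (add the entries for U minus each lowest piece of U):
  |U|=1: {8}:1
  |U|=2: {7,8}:1
  |U|=3: {6,7,8}:1
  |U|=4: {4,6,7,8}:1  {5,6,7,8}:1
  |U|=5: {2,5,6,7,8}:1  {3,4,6,7,8}:1  {4,5,6,7,8}:2
  |U|=6: {2,4,5,6,7,8}:3  {3,4,5,6,7,8}:3
  |U|=7: {2,3,4,5,6,7,8}:6
  start at 0(b): 6

6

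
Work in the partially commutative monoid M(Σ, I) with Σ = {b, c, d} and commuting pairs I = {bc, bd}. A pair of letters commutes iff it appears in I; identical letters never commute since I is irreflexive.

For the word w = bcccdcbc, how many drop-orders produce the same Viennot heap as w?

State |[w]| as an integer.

piece 0:b — minimal
piece 1:c — minimal
piece 2:c rests on {1:c}
piece 3:c rests on {2:c}
piece 4:d rests on {3:c}
piece 5:c rests on {4:d}
piece 6:b rests on {0:b}
piece 7:c rests on {5:c}
minimal pieces: {0:b, 1:c}
ways to finish when only these pieces remain (= sum over removing one remaining piece with nothing left below it):
  1 left: {6}→1  {7}→1
  2 left: {0,6}→1  {5,7}→1  {6,7}→2
  3 left: {0,6,7}→3  {4,5,7}→1  {5,6,7}→3
  4 left: {0,5,6,7}→6  {3,4,5,7}→1  {4,5,6,7}→4
  5 left: {0,4,5,6,7}→10  {2,3,4,5,7}→1  {3,4,5,6,7}→5
  6 left: {0,3,4,5,6,7}→15  {1,2,3,4,5,7}→1  {2,3,4,5,6,7}→6
  placing 0:b first → 7 extensions
  placing 1:c first → 21 extensions
total linear extensions = 28

28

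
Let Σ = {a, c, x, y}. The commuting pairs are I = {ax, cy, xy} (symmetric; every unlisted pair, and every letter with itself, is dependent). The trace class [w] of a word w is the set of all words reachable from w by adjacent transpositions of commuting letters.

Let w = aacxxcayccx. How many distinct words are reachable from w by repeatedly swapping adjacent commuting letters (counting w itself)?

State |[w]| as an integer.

drop 0:a onto floor
drop 1:a onto {0:a}
drop 2:c onto {1:a}
drop 3:x onto {2:c}
drop 4:x onto {3:x}
drop 5:c onto {4:x}
drop 6:a onto {5:c}
drop 7:y onto {6:a}
drop 8:c onto {6:a}
drop 9:c onto {8:c}
drop 10:x onto {9:c}
ground layer = {0:a}
drop-orders for the pieces not yet dropped (sum over which currently-grounded one goes next):
  1 to go: {7} 1  {10} 1
  2 to go: {7,10} 2  {9,10} 1
  3 to go: {7,9,10} 3  {8,9,10} 1
  4 to go: {7,8,9,10} 4
  5 to go: {6,7,8,9,10} 4
  6 to go: {5,6,7,8,9,10} 4
  7 to go: {4,5,6,7,8,9,10} 4
  8 to go: {3,4,5,6,7,8,9,10} 4
  9 to go: {2,3,4,5,6,7,8,9,10} 4
  if 0:a drops first: 4 orders

4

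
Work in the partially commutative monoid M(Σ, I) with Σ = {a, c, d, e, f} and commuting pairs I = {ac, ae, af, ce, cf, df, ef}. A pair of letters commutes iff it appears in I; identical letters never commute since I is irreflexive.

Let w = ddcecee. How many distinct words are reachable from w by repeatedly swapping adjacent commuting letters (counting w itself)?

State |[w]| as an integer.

0(d) covers ∅
1(d) covers 0:d
2(c) covers 1:d
3(e) covers 1:d
4(c) covers 2:c
5(e) covers 3:e
6(e) covers 5:e
floor of heap: 0:d
completions by unplaced set U, small U first (add the entries for U minus each lowest piece of U):
  |U|=1: {4}:1  {6}:1
  |U|=2: {2,4}:1  {4,6}:2  {5,6}:1
  |U|=3: {2,4,6}:3  {3,5,6}:1  {4,5,6}:3
  |U|=4: {2,4,5,6}:6  {3,4,5,6}:4
  |U|=5: {2,3,4,5,6}:10
  start at 0(d): 10

10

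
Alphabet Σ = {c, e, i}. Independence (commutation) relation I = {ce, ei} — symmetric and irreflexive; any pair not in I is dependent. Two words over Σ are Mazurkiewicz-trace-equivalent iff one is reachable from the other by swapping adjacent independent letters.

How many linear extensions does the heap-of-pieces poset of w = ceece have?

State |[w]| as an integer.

10

drop 0:c onto floor
drop 1:e onto floor
drop 2:e onto {1:e}
drop 3:c onto {0:c}
drop 4:e onto {2:e}
ground layer = {0:c, 1:e}
drop-orders for the pieces not yet dropped (sum over which currently-grounded one goes next):
  1 to go: {3} 1  {4} 1
  2 to go: {0,3} 1  {2,4} 1  {3,4} 2
  3 to go: {0,3,4} 3  {1,2,4} 1  {2,3,4} 3
  if 0:c drops first: 4 orders
  if 1:e drops first: 6 orders
heap linearizations: 10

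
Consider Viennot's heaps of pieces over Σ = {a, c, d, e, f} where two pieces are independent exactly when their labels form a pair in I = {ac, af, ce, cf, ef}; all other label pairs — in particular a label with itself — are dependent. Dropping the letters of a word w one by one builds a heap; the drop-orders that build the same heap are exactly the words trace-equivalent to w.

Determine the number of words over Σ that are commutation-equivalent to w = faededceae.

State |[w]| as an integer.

12

0(f) covers ∅
1(a) covers ∅
2(e) covers 1:a
3(d) covers 0:f, 2:e
4(e) covers 3:d
5(d) covers 4:e
6(c) covers 5:d
7(e) covers 5:d
8(a) covers 7:e
9(e) covers 8:a
floor of heap: 0:f, 1:a
completions by unplaced set U, small U first (add the entries for U minus each lowest piece of U):
  |U|=1: {6}:1  {9}:1
  |U|=2: {6,9}:2  {8,9}:1
  |U|=3: {6,8,9}:3  {7,8,9}:1
  |U|=4: {6,7,8,9}:4
  |U|=5: {5,6,7,8,9}:4
  |U|=6: {4,5,6,7,8,9}:4
  |U|=7: {3,4,5,6,7,8,9}:4
  |U|=8: {0,3,4,5,6,7,8,9}:4  {2,3,4,5,6,7,8,9}:4
  start at 0(f): 4
  start at 1(a): 8
sum over floor = 12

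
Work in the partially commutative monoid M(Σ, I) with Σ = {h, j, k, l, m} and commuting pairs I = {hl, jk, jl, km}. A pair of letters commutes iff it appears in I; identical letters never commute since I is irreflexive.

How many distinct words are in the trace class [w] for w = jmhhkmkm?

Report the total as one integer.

6

0(j) covers ∅
1(m) covers 0:j
2(h) covers 1:m
3(h) covers 2:h
4(k) covers 3:h
5(m) covers 3:h
6(k) covers 4:k
7(m) covers 5:m
floor of heap: 0:j
completions by unplaced set U, small U first (add the entries for U minus each lowest piece of U):
  |U|=1: {6}:1  {7}:1
  |U|=2: {4,6}:1  {5,7}:1  {6,7}:2
  |U|=3: {4,6,7}:3  {5,6,7}:3
  |U|=4: {4,5,6,7}:6
  |U|=5: {3,4,5,6,7}:6
  |U|=6: {2,3,4,5,6,7}:6
  start at 0(j): 6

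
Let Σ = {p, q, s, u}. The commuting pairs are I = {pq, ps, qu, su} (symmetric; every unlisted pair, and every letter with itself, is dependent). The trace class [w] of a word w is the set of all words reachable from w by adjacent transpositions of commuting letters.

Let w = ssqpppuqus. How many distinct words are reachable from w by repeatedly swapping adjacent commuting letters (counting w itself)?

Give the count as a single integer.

252

0(s) covers ∅
1(s) covers 0:s
2(q) covers 1:s
3(p) covers ∅
4(p) covers 3:p
5(p) covers 4:p
6(u) covers 5:p
7(q) covers 2:q
8(u) covers 6:u
9(s) covers 7:q
floor of heap: 0:s, 3:p
completions by unplaced set U, small U first (add the entries for U minus each lowest piece of U):
  |U|=1: {8}:1  {9}:1
  |U|=2: {6,8}:1  {7,9}:1  {8,9}:2
  |U|=3: {2,7,9}:1  {5,6,8}:1  {6,8,9}:3  {7,8,9}:3
  |U|=4: {1,2,7,9}:1  {2,7,8,9}:4  {4,5,6,8}:1  {5,6,8,9}:4  {6,7,8,9}:6
  |U|=5: {0,1,2,7,9}:1  {1,2,7,8,9}:5  {2,6,7,8,9}:10  {3,4,5,6,8}:1  {4,5,6,8,9}:5  {5,6,7,8,9}:10
  |U|=6: {0,1,2,7,8,9}:6  {1,2,6,7,8,9}:15  {2,5,6,7,8,9}:20  {3,4,5,6,8,9}:6  {4,5,6,7,8,9}:15
  |U|=7: {0,1,2,6,7,8,9}:21  {1,2,5,6,7,8,9}:35  {2,4,5,6,7,8,9}:35  {3,4,5,6,7,8,9}:21
  |U|=8: {0,1,2,5,6,7,8,9}:56  {1,2,4,5,6,7,8,9}:70  {2,3,4,5,6,7,8,9}:56
  start at 0(s): 126
  start at 3(p): 126
sum over floor = 252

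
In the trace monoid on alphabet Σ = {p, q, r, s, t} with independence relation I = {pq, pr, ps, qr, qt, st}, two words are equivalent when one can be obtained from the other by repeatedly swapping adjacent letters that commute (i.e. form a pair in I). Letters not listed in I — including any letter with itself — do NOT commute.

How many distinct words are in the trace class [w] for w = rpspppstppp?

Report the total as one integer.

145

piece 0:r — minimal
piece 1:p — minimal
piece 2:s rests on {0:r}
piece 3:p rests on {1:p}
piece 4:p rests on {3:p}
piece 5:p rests on {4:p}
piece 6:s rests on {2:s}
piece 7:t rests on {0:r, 5:p}
piece 8:p rests on {7:t}
piece 9:p rests on {8:p}
piece 10:p rests on {9:p}
minimal pieces: {0:r, 1:p}
ways to finish when only these pieces remain (= sum over removing one remaining piece with nothing left below it):
  1 left: {6}→1  {10}→1
  2 left: {2,6}→1  {6,10}→2  {9,10}→1
  3 left: {2,6,10}→3  {6,9,10}→3  {8,9,10}→1
  4 left: {2,6,9,10}→6  {6,8,9,10}→4  {7,8,9,10}→1
  5 left: {2,6,8,9,10}→10  {5,7,8,9,10}→1  {6,7,8,9,10}→5
  6 left: {2,6,7,8,9,10}→15  {4,5,7,8,9,10}→1  {5,6,7,8,9,10}→6
  7 left: {0,2,6,7,8,9,10}→15  {2,5,6,7,8,9,10}→21  {3,4,5,7,8,9,10}→1  {4,5,6,7,8,9,10}→7
  8 left: {0,2,5,6,7,8,9,10}→36  {1,3,4,5,7,8,9,10}→1  {2,4,5,6,7,8,9,10}→28  {3,4,5,6,7,8,9,10}→8
  9 left: {0,2,4,5,6,7,8,9,10}→64  {1,3,4,5,6,7,8,9,10}→9  {2,3,4,5,6,7,8,9,10}→36
  placing 0:r first → 45 extensions
  placing 1:p first → 100 extensions
total linear extensions = 145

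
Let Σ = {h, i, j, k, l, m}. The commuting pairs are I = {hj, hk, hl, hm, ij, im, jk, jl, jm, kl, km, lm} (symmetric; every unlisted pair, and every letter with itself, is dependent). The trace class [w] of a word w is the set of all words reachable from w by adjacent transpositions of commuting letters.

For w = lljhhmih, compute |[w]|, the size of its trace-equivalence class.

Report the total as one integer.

#0=l has no predecessor
#1=l depends on [0:l]
#2=j has no predecessor
#3=h has no predecessor
#4=h depends on [3:h]
#5=m has no predecessor
#6=i depends on [1:l, 4:h]
#7=h depends on [6:i]
sources: [0:l, 2:j, 3:h, 5:m]
N(rest) = Σ N(rest − s) over sources s of rest; N(one piece) = 1:
  size 1 → [2]=1  [5]=1  [7]=1
  size 2 → [2,5]=2  [2,7]=2  [5,7]=2  [6,7]=1
  size 3 → [1,6,7]=1  [2,5,7]=6  [2,6,7]=3  [4,6,7]=1  [5,6,7]=3
  size 4 → [0,1,6,7]=1  [1,2,6,7]=4  [1,4,6,7]=2  [1,5,6,7]=4  [2,4,6,7]=4  [2,5,6,7]=12  [3,4,6,7]=1  [4,5,6,7]=4
  size 5 → [0,1,2,6,7]=5  [0,1,4,6,7]=3  [0,1,5,6,7]=5  [1,2,4,6,7]=10  [1,2,5,6,7]=20  [1,3,4,6,7]=3  [1,4,5,6,7]=10  [2,3,4,6,7]=5  [2,4,5,6,7]=20  [3,4,5,6,7]=5
  size 6 → [0,1,2,4,6,7]=18  [0,1,2,5,6,7]=30  [0,1,3,4,6,7]=6  [0,1,4,5,6,7]=18  [1,2,3,4,6,7]=18  [1,2,4,5,6,7]=60  [1,3,4,5,6,7]=18  [2,3,4,5,6,7]=30
  first=0(l) contributes 126
  first=2(j) contributes 42
  first=3(h) contributes 126
  first=5(m) contributes 42
|[w]| = 336

336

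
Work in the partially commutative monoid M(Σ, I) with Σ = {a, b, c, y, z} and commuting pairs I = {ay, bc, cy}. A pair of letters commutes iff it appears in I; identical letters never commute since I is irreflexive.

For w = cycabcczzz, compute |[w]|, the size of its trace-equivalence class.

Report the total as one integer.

15

0(c) covers ∅
1(y) covers ∅
2(c) covers 0:c
3(a) covers 2:c
4(b) covers 1:y, 3:a
5(c) covers 3:a
6(c) covers 5:c
7(z) covers 4:b, 6:c
8(z) covers 7:z
9(z) covers 8:z
floor of heap: 0:c, 1:y
completions by unplaced set U, small U first (add the entries for U minus each lowest piece of U):
  |U|=1: {9}:1
  |U|=2: {8,9}:1
  |U|=3: {7,8,9}:1
  |U|=4: {4,7,8,9}:1  {6,7,8,9}:1
  |U|=5: {1,4,7,8,9}:1  {4,6,7,8,9}:2  {5,6,7,8,9}:1
  |U|=6: {1,4,6,7,8,9}:3  {4,5,6,7,8,9}:3
  |U|=7: {1,4,5,6,7,8,9}:6  {3,4,5,6,7,8,9}:3
  |U|=8: {1,3,4,5,6,7,8,9}:9  {2,3,4,5,6,7,8,9}:3
  start at 0(c): 12
  start at 1(y): 3
sum over floor = 15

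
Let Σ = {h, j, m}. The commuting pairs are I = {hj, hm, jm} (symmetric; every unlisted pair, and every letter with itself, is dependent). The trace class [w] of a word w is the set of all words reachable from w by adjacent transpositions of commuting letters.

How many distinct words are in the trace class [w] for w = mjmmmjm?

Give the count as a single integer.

drop 0:m onto floor
drop 1:j onto floor
drop 2:m onto {0:m}
drop 3:m onto {2:m}
drop 4:m onto {3:m}
drop 5:j onto {1:j}
drop 6:m onto {4:m}
ground layer = {0:m, 1:j}
drop-orders for the pieces not yet dropped (sum over which currently-grounded one goes next):
  1 to go: {5} 1  {6} 1
  2 to go: {1,5} 1  {4,6} 1  {5,6} 2
  3 to go: {1,5,6} 3  {3,4,6} 1  {4,5,6} 3
  4 to go: {1,4,5,6} 6  {2,3,4,6} 1  {3,4,5,6} 4
  5 to go: {0,2,3,4,6} 1  {1,3,4,5,6} 10  {2,3,4,5,6} 5
  if 0:m drops first: 15 orders
  if 1:j drops first: 6 orders
heap linearizations: 21

21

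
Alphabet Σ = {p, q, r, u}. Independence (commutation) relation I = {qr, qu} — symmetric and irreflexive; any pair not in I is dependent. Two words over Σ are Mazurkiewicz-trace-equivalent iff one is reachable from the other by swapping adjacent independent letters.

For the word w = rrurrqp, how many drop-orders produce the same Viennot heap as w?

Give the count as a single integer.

0(r) covers ∅
1(r) covers 0:r
2(u) covers 1:r
3(r) covers 2:u
4(r) covers 3:r
5(q) covers ∅
6(p) covers 4:r, 5:q
floor of heap: 0:r, 5:q
completions by unplaced set U, small U first (add the entries for U minus each lowest piece of U):
  |U|=1: {6}:1
  |U|=2: {4,6}:1  {5,6}:1
  |U|=3: {3,4,6}:1  {4,5,6}:2
  |U|=4: {2,3,4,6}:1  {3,4,5,6}:3
  |U|=5: {1,2,3,4,6}:1  {2,3,4,5,6}:4
  start at 0(r): 5
  start at 5(q): 1
sum over floor = 6

6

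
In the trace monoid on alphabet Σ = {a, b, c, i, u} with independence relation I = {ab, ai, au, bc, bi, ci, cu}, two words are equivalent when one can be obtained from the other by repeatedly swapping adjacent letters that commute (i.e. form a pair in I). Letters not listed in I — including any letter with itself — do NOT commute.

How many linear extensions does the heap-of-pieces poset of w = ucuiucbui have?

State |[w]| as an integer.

0(u) covers ∅
1(c) covers ∅
2(u) covers 0:u
3(i) covers 2:u
4(u) covers 3:i
5(c) covers 1:c
6(b) covers 4:u
7(u) covers 6:b
8(i) covers 7:u
floor of heap: 0:u, 1:c
completions by unplaced set U, small U first (add the entries for U minus each lowest piece of U):
  |U|=1: {5}:1  {8}:1
  |U|=2: {1,5}:1  {5,8}:2  {7,8}:1
  |U|=3: {1,5,8}:3  {5,7,8}:3  {6,7,8}:1
  |U|=4: {1,5,7,8}:6  {4,6,7,8}:1  {5,6,7,8}:4
  |U|=5: {1,5,6,7,8}:10  {3,4,6,7,8}:1  {4,5,6,7,8}:5
  |U|=6: {1,4,5,6,7,8}:15  {2,3,4,6,7,8}:1  {3,4,5,6,7,8}:6
  |U|=7: {0,2,3,4,6,7,8}:1  {1,3,4,5,6,7,8}:21  {2,3,4,5,6,7,8}:7
  start at 0(u): 28
  start at 1(c): 8
sum over floor = 36

36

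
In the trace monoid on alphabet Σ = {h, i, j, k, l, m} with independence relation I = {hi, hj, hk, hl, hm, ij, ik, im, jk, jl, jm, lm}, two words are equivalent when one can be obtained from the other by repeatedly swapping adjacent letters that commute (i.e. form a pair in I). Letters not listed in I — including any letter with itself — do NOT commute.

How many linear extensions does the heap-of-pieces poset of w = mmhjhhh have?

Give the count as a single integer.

105

#0=m has no predecessor
#1=m depends on [0:m]
#2=h has no predecessor
#3=j has no predecessor
#4=h depends on [2:h]
#5=h depends on [4:h]
#6=h depends on [5:h]
sources: [0:m, 2:h, 3:j]
N(rest) = Σ N(rest − s) over sources s of rest; N(one piece) = 1:
  size 1 → [1]=1  [3]=1  [6]=1
  size 2 → [0,1]=1  [1,3]=2  [1,6]=2  [3,6]=2  [5,6]=1
  size 3 → [0,1,3]=3  [0,1,6]=3  [1,3,6]=6  [1,5,6]=3  [3,5,6]=3  [4,5,6]=1
  size 4 → [0,1,3,6]=12  [0,1,5,6]=6  [1,3,5,6]=12  [1,4,5,6]=4  [2,4,5,6]=1  [3,4,5,6]=4
  size 5 → [0,1,3,5,6]=30  [0,1,4,5,6]=10  [1,2,4,5,6]=5  [1,3,4,5,6]=20  [2,3,4,5,6]=5
  first=0(m) contributes 30
  first=2(h) contributes 60
  first=3(j) contributes 15
|[w]| = 105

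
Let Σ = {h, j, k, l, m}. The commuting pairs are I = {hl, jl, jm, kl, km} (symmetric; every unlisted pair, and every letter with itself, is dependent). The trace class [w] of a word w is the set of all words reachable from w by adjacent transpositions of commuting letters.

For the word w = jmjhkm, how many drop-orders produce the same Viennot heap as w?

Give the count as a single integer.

0(j) covers ∅
1(m) covers ∅
2(j) covers 0:j
3(h) covers 1:m, 2:j
4(k) covers 3:h
5(m) covers 3:h
floor of heap: 0:j, 1:m
completions by unplaced set U, small U first (add the entries for U minus each lowest piece of U):
  |U|=1: {4}:1  {5}:1
  |U|=2: {4,5}:2
  |U|=3: {3,4,5}:2
  |U|=4: {1,3,4,5}:2  {2,3,4,5}:2
  start at 0(j): 4
  start at 1(m): 2
sum over floor = 6

6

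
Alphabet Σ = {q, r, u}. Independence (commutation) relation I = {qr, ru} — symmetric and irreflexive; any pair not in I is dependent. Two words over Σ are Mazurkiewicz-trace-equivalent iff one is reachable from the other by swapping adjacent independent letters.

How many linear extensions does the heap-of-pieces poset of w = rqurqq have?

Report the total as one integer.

15

#0=r has no predecessor
#1=q has no predecessor
#2=u depends on [1:q]
#3=r depends on [0:r]
#4=q depends on [2:u]
#5=q depends on [4:q]
sources: [0:r, 1:q]
N(rest) = Σ N(rest − s) over sources s of rest; N(one piece) = 1:
  size 1 → [3]=1  [5]=1
  size 2 → [0,3]=1  [3,5]=2  [4,5]=1
  size 3 → [0,3,5]=3  [2,4,5]=1  [3,4,5]=3
  size 4 → [0,3,4,5]=6  [1,2,4,5]=1  [2,3,4,5]=4
  first=0(r) contributes 5
  first=1(q) contributes 10
|[w]| = 15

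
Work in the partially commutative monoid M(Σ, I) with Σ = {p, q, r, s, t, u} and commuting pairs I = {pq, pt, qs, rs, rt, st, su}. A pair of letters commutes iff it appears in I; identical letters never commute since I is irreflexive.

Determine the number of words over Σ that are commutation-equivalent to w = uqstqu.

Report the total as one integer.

6

#0=u has no predecessor
#1=q depends on [0:u]
#2=s has no predecessor
#3=t depends on [1:q]
#4=q depends on [3:t]
#5=u depends on [4:q]
sources: [0:u, 2:s]
N(rest) = Σ N(rest − s) over sources s of rest; N(one piece) = 1:
  size 1 → [2]=1  [5]=1
  size 2 → [2,5]=2  [4,5]=1
  size 3 → [2,4,5]=3  [3,4,5]=1
  size 4 → [1,3,4,5]=1  [2,3,4,5]=4
  first=0(u) contributes 5
  first=2(s) contributes 1
|[w]| = 6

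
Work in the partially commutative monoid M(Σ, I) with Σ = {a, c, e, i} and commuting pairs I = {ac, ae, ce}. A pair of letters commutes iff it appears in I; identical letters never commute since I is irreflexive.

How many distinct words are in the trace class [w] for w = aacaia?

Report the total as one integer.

4

piece 0:a — minimal
piece 1:a rests on {0:a}
piece 2:c — minimal
piece 3:a rests on {1:a}
piece 4:i rests on {2:c, 3:a}
piece 5:a rests on {4:i}
minimal pieces: {0:a, 2:c}
ways to finish when only these pieces remain (= sum over removing one remaining piece with nothing left below it):
  1 left: {5}→1
  2 left: {4,5}→1
  3 left: {2,4,5}→1  {3,4,5}→1
  4 left: {1,3,4,5}→1  {2,3,4,5}→2
  placing 0:a first → 3 extensions
  placing 2:c first → 1 extensions
total linear extensions = 4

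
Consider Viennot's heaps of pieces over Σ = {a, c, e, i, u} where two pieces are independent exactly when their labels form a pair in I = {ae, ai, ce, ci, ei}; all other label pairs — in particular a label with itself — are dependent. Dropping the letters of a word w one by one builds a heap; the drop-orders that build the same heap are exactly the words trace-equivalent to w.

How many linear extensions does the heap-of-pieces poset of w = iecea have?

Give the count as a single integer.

30

#0=i has no predecessor
#1=e has no predecessor
#2=c has no predecessor
#3=e depends on [1:e]
#4=a depends on [2:c]
sources: [0:i, 1:e, 2:c]
N(rest) = Σ N(rest − s) over sources s of rest; N(one piece) = 1:
  size 1 → [0]=1  [3]=1  [4]=1
  size 2 → [0,3]=2  [0,4]=2  [1,3]=1  [2,4]=1  [3,4]=2
  size 3 → [0,1,3]=3  [0,2,4]=3  [0,3,4]=6  [1,3,4]=3  [2,3,4]=3
  first=0(i) contributes 6
  first=1(e) contributes 12
  first=2(c) contributes 12
|[w]| = 30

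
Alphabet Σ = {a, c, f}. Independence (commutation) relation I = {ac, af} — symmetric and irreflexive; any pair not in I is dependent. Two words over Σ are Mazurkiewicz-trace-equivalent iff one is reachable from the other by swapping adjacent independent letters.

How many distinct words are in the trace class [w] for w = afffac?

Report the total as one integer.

15

piece 0:a — minimal
piece 1:f — minimal
piece 2:f rests on {1:f}
piece 3:f rests on {2:f}
piece 4:a rests on {0:a}
piece 5:c rests on {3:f}
minimal pieces: {0:a, 1:f}
ways to finish when only these pieces remain (= sum over removing one remaining piece with nothing left below it):
  1 left: {4}→1  {5}→1
  2 left: {0,4}→1  {3,5}→1  {4,5}→2
  3 left: {0,4,5}→3  {2,3,5}→1  {3,4,5}→3
  4 left: {0,3,4,5}→6  {1,2,3,5}→1  {2,3,4,5}→4
  placing 0:a first → 5 extensions
  placing 1:f first → 10 extensions
total linear extensions = 15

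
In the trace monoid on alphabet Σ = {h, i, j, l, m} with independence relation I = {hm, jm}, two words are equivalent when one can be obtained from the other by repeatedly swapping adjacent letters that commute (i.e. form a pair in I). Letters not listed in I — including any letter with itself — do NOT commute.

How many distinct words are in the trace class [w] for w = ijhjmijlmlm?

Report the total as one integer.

drop 0:i onto floor
drop 1:j onto {0:i}
drop 2:h onto {1:j}
drop 3:j onto {2:h}
drop 4:m onto {0:i}
drop 5:i onto {3:j, 4:m}
drop 6:j onto {5:i}
drop 7:l onto {6:j}
drop 8:m onto {7:l}
drop 9:l onto {8:m}
drop 10:m onto {9:l}
ground layer = {0:i}
drop-orders for the pieces not yet dropped (sum over which currently-grounded one goes next):
  1 to go: {10} 1
  2 to go: {9,10} 1
  3 to go: {8,9,10} 1
  4 to go: {7,8,9,10} 1
  5 to go: {6,7,8,9,10} 1
  6 to go: {5,6,7,8,9,10} 1
  7 to go: {3,5,6,7,8,9,10} 1  {4,5,6,7,8,9,10} 1
  8 to go: {2,3,5,6,7,8,9,10} 1  {3,4,5,6,7,8,9,10} 2
  9 to go: {1,2,3,5,6,7,8,9,10} 1  {2,3,4,5,6,7,8,9,10} 3
  if 0:i drops first: 4 orders

4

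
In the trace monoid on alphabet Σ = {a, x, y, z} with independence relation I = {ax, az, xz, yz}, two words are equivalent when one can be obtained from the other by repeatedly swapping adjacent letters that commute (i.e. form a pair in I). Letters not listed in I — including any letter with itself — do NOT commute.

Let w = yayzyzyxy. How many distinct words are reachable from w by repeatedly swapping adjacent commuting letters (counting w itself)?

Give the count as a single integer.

drop 0:y onto floor
drop 1:a onto {0:y}
drop 2:y onto {1:a}
drop 3:z onto floor
drop 4:y onto {2:y}
drop 5:z onto {3:z}
drop 6:y onto {4:y}
drop 7:x onto {6:y}
drop 8:y onto {7:x}
ground layer = {0:y, 3:z}
drop-orders for the pieces not yet dropped (sum over which currently-grounded one goes next):
  1 to go: {5} 1  {8} 1
  2 to go: {3,5} 1  {5,8} 2  {7,8} 1
  3 to go: {3,5,8} 3  {5,7,8} 3  {6,7,8} 1
  4 to go: {3,5,7,8} 6  {4,6,7,8} 1  {5,6,7,8} 4
  5 to go: {2,4,6,7,8} 1  {3,5,6,7,8} 10  {4,5,6,7,8} 5
  6 to go: {1,2,4,6,7,8} 1  {2,4,5,6,7,8} 6  {3,4,5,6,7,8} 15
  7 to go: {0,1,2,4,6,7,8} 1  {1,2,4,5,6,7,8} 7  {2,3,4,5,6,7,8} 21
  if 0:y drops first: 28 orders
  if 3:z drops first: 8 orders
heap linearizations: 36

36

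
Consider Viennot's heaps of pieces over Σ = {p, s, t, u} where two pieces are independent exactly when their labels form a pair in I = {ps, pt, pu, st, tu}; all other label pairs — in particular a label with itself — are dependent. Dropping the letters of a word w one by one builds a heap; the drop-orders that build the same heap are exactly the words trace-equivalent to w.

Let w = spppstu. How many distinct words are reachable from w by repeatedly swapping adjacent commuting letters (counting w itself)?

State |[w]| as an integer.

140

drop 0:s onto floor
drop 1:p onto floor
drop 2:p onto {1:p}
drop 3:p onto {2:p}
drop 4:s onto {0:s}
drop 5:t onto floor
drop 6:u onto {4:s}
ground layer = {0:s, 1:p, 5:t}
drop-orders for the pieces not yet dropped (sum over which currently-grounded one goes next):
  1 to go: {3} 1  {5} 1  {6} 1
  2 to go: {2,3} 1  {3,5} 2  {3,6} 2  {4,6} 1  {5,6} 2
  3 to go: {0,4,6} 1  {1,2,3} 1  {2,3,5} 3  {2,3,6} 3  {3,4,6} 3  {3,5,6} 6  {4,5,6} 3
  4 to go: {0,3,4,6} 4  {0,4,5,6} 4  {1,2,3,5} 4  {1,2,3,6} 4  {2,3,4,6} 6  {2,3,5,6} 12  {3,4,5,6} 12
  5 to go: {0,2,3,4,6} 10  {0,3,4,5,6} 20  {1,2,3,4,6} 10  {1,2,3,5,6} 20  {2,3,4,5,6} 30
  if 0:s drops first: 60 orders
  if 1:p drops first: 60 orders
  if 5:t drops first: 20 orders
heap linearizations: 140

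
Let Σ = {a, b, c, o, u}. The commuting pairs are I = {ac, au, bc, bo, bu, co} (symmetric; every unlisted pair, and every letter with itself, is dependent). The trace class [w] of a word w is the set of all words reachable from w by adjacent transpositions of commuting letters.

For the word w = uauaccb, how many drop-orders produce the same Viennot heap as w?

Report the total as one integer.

35

#0=u has no predecessor
#1=a has no predecessor
#2=u depends on [0:u]
#3=a depends on [1:a]
#4=c depends on [2:u]
#5=c depends on [4:c]
#6=b depends on [3:a]
sources: [0:u, 1:a]
N(rest) = Σ N(rest − s) over sources s of rest; N(one piece) = 1:
  size 1 → [5]=1  [6]=1
  size 2 → [3,6]=1  [4,5]=1  [5,6]=2
  size 3 → [1,3,6]=1  [2,4,5]=1  [3,5,6]=3  [4,5,6]=3
  size 4 → [0,2,4,5]=1  [1,3,5,6]=4  [2,4,5,6]=4  [3,4,5,6]=6
  size 5 → [0,2,4,5,6]=5  [1,3,4,5,6]=10  [2,3,4,5,6]=10
  first=0(u) contributes 20
  first=1(a) contributes 15
|[w]| = 35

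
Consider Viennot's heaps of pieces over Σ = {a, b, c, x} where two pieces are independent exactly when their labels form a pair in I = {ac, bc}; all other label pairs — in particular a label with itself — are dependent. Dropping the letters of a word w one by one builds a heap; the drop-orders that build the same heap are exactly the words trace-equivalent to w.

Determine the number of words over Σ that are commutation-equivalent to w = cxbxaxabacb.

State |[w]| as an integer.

piece 0:c — minimal
piece 1:x rests on {0:c}
piece 2:b rests on {1:x}
piece 3:x rests on {2:b}
piece 4:a rests on {3:x}
piece 5:x rests on {4:a}
piece 6:a rests on {5:x}
piece 7:b rests on {6:a}
piece 8:a rests on {7:b}
piece 9:c rests on {5:x}
piece 10:b rests on {8:a}
minimal pieces: {0:c}
ways to finish when only these pieces remain (= sum over removing one remaining piece with nothing left below it):
  1 left: {9}→1  {10}→1
  2 left: {8,10}→1  {9,10}→2
  3 left: {7,8,10}→1  {8,9,10}→3
  4 left: {6,7,8,10}→1  {7,8,9,10}→4
  5 left: {6,7,8,9,10}→5
  6 left: {5,6,7,8,9,10}→5
  7 left: {4,5,6,7,8,9,10}→5
  8 left: {3,4,5,6,7,8,9,10}→5
  9 left: {2,3,4,5,6,7,8,9,10}→5
  placing 0:c first → 5 extensions

5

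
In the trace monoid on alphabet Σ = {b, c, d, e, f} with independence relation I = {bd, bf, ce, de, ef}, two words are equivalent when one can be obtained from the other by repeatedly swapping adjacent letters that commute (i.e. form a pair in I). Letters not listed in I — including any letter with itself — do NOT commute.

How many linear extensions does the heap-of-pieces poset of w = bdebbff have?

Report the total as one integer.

35

0(b) covers ∅
1(d) covers ∅
2(e) covers 0:b
3(b) covers 2:e
4(b) covers 3:b
5(f) covers 1:d
6(f) covers 5:f
floor of heap: 0:b, 1:d
completions by unplaced set U, small U first (add the entries for U minus each lowest piece of U):
  |U|=1: {4}:1  {6}:1
  |U|=2: {3,4}:1  {4,6}:2  {5,6}:1
  |U|=3: {1,5,6}:1  {2,3,4}:1  {3,4,6}:3  {4,5,6}:3
  |U|=4: {0,2,3,4}:1  {1,4,5,6}:4  {2,3,4,6}:4  {3,4,5,6}:6
  |U|=5: {0,2,3,4,6}:5  {1,3,4,5,6}:10  {2,3,4,5,6}:10
  start at 0(b): 20
  start at 1(d): 15
sum over floor = 35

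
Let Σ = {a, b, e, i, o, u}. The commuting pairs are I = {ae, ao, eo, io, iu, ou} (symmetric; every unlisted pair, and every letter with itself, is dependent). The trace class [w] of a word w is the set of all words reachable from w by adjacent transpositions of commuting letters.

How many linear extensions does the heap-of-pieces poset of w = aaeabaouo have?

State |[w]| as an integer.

#0=a has no predecessor
#1=a depends on [0:a]
#2=e has no predecessor
#3=a depends on [1:a]
#4=b depends on [2:e, 3:a]
#5=a depends on [4:b]
#6=o depends on [4:b]
#7=u depends on [5:a]
#8=o depends on [6:o]
sources: [0:a, 2:e]
N(rest) = Σ N(rest − s) over sources s of rest; N(one piece) = 1:
  size 1 → [7]=1  [8]=1
  size 2 → [5,7]=1  [6,8]=1  [7,8]=2
  size 3 → [5,7,8]=3  [6,7,8]=3
  size 4 → [5,6,7,8]=6
  size 5 → [4,5,6,7,8]=6
  size 6 → [2,4,5,6,7,8]=6  [3,4,5,6,7,8]=6
  size 7 → [1,3,4,5,6,7,8]=6  [2,3,4,5,6,7,8]=12
  first=0(a) contributes 18
  first=2(e) contributes 6
|[w]| = 24

24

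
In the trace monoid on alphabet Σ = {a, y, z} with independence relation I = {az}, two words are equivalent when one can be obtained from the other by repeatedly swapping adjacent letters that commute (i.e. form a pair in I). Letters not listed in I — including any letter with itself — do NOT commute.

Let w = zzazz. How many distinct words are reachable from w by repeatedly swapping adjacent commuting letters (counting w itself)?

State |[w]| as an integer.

piece 0:z — minimal
piece 1:z rests on {0:z}
piece 2:a — minimal
piece 3:z rests on {1:z}
piece 4:z rests on {3:z}
minimal pieces: {0:z, 2:a}
ways to finish when only these pieces remain (= sum over removing one remaining piece with nothing left below it):
  1 left: {2}→1  {4}→1
  2 left: {2,4}→2  {3,4}→1
  3 left: {1,3,4}→1  {2,3,4}→3
  placing 0:z first → 4 extensions
  placing 2:a first → 1 extensions
total linear extensions = 5

5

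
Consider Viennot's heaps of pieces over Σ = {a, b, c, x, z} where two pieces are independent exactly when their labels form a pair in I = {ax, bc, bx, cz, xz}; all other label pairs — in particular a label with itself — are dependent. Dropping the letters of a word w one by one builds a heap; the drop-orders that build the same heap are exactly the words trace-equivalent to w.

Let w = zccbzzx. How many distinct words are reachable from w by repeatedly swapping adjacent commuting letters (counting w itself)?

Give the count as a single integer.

piece 0:z — minimal
piece 1:c — minimal
piece 2:c rests on {1:c}
piece 3:b rests on {0:z}
piece 4:z rests on {3:b}
piece 5:z rests on {4:z}
piece 6:x rests on {2:c}
minimal pieces: {0:z, 1:c}
ways to finish when only these pieces remain (= sum over removing one remaining piece with nothing left below it):
  1 left: {5}→1  {6}→1
  2 left: {2,6}→1  {4,5}→1  {5,6}→2
  3 left: {1,2,6}→1  {2,5,6}→3  {3,4,5}→1  {4,5,6}→3
  4 left: {0,3,4,5}→1  {1,2,5,6}→4  {2,4,5,6}→6  {3,4,5,6}→4
  5 left: {0,3,4,5,6}→5  {1,2,4,5,6}→10  {2,3,4,5,6}→10
  placing 0:z first → 20 extensions
  placing 1:c first → 15 extensions
total linear extensions = 35

35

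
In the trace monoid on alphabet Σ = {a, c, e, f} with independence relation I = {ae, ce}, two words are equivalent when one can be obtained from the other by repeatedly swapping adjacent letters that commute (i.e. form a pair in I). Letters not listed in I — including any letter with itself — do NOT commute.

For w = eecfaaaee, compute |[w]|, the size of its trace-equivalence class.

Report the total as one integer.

0(e) covers ∅
1(e) covers 0:e
2(c) covers ∅
3(f) covers 1:e, 2:c
4(a) covers 3:f
5(a) covers 4:a
6(a) covers 5:a
7(e) covers 3:f
8(e) covers 7:e
floor of heap: 0:e, 2:c
completions by unplaced set U, small U first (add the entries for U minus each lowest piece of U):
  |U|=1: {6}:1  {8}:1
  |U|=2: {5,6}:1  {6,8}:2  {7,8}:1
  |U|=3: {4,5,6}:1  {5,6,8}:3  {6,7,8}:3
  |U|=4: {4,5,6,8}:4  {5,6,7,8}:6
  |U|=5: {4,5,6,7,8}:10
  |U|=6: {3,4,5,6,7,8}:10
  |U|=7: {1,3,4,5,6,7,8}:10  {2,3,4,5,6,7,8}:10
  start at 0(e): 20
  start at 2(c): 10
sum over floor = 30

30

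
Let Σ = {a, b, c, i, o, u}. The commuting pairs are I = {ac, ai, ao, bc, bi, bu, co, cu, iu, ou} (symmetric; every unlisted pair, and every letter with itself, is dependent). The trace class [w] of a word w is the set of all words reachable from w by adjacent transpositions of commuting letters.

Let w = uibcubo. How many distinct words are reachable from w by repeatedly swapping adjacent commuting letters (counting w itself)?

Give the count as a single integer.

189

#0=u has no predecessor
#1=i has no predecessor
#2=b has no predecessor
#3=c depends on [1:i]
#4=u depends on [0:u]
#5=b depends on [2:b]
#6=o depends on [1:i, 5:b]
sources: [0:u, 1:i, 2:b]
N(rest) = Σ N(rest − s) over sources s of rest; N(one piece) = 1:
  size 1 → [3]=1  [4]=1  [6]=1
  size 2 → [0,4]=1  [3,4]=2  [3,6]=2  [4,6]=2  [5,6]=1
  size 3 → [0,3,4]=3  [0,4,6]=3  [1,3,6]=2  [2,5,6]=1  [3,4,6]=6  [3,5,6]=3  [4,5,6]=3
  size 4 → [0,3,4,6]=12  [0,4,5,6]=6  [1,3,4,6]=8  [1,3,5,6]=5  [2,3,5,6]=4  [2,4,5,6]=4  [3,4,5,6]=12
  size 5 → [0,1,3,4,6]=20  [0,2,4,5,6]=10  [0,3,4,5,6]=30  [1,2,3,5,6]=9  [1,3,4,5,6]=25  [2,3,4,5,6]=20
  first=0(u) contributes 54
  first=1(i) contributes 60
  first=2(b) contributes 75
|[w]| = 189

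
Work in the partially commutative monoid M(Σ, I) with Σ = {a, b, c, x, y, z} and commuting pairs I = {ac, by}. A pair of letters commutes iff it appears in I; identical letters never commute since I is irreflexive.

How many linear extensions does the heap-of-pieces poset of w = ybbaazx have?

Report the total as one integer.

piece 0:y — minimal
piece 1:b — minimal
piece 2:b rests on {1:b}
piece 3:a rests on {0:y, 2:b}
piece 4:a rests on {3:a}
piece 5:z rests on {4:a}
piece 6:x rests on {5:z}
minimal pieces: {0:y, 1:b}
ways to finish when only these pieces remain (= sum over removing one remaining piece with nothing left below it):
  1 left: {6}→1
  2 left: {5,6}→1
  3 left: {4,5,6}→1
  4 left: {3,4,5,6}→1
  5 left: {0,3,4,5,6}→1  {2,3,4,5,6}→1
  placing 0:y first → 1 extensions
  placing 1:b first → 2 extensions
total linear extensions = 3

3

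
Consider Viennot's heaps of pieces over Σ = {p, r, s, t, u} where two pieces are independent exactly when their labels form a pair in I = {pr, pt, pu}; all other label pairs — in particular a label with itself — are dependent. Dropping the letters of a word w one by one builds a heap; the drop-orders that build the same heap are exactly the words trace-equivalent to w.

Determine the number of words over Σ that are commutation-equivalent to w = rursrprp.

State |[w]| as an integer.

6

0(r) covers ∅
1(u) covers 0:r
2(r) covers 1:u
3(s) covers 2:r
4(r) covers 3:s
5(p) covers 3:s
6(r) covers 4:r
7(p) covers 5:p
floor of heap: 0:r
completions by unplaced set U, small U first (add the entries for U minus each lowest piece of U):
  |U|=1: {6}:1  {7}:1
  |U|=2: {4,6}:1  {5,7}:1  {6,7}:2
  |U|=3: {4,6,7}:3  {5,6,7}:3
  |U|=4: {4,5,6,7}:6
  |U|=5: {3,4,5,6,7}:6
  |U|=6: {2,3,4,5,6,7}:6
  start at 0(r): 6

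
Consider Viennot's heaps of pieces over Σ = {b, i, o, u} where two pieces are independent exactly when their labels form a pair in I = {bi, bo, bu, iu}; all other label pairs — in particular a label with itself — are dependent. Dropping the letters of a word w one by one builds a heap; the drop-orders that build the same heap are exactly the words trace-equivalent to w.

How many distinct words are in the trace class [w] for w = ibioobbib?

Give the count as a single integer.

piece 0:i — minimal
piece 1:b — minimal
piece 2:i rests on {0:i}
piece 3:o rests on {2:i}
piece 4:o rests on {3:o}
piece 5:b rests on {1:b}
piece 6:b rests on {5:b}
piece 7:i rests on {4:o}
piece 8:b rests on {6:b}
minimal pieces: {0:i, 1:b}
ways to finish when only these pieces remain (= sum over removing one remaining piece with nothing left below it):
  1 left: {7}→1  {8}→1
  2 left: {4,7}→1  {6,8}→1  {7,8}→2
  3 left: {3,4,7}→1  {4,7,8}→3  {5,6,8}→1  {6,7,8}→3
  4 left: {1,5,6,8}→1  {2,3,4,7}→1  {3,4,7,8}→4  {4,6,7,8}→6  {5,6,7,8}→4
  5 left: {0,2,3,4,7}→1  {1,5,6,7,8}→5  {2,3,4,7,8}→5  {3,4,6,7,8}→10  {4,5,6,7,8}→10
  6 left: {0,2,3,4,7,8}→6  {1,4,5,6,7,8}→15  {2,3,4,6,7,8}→15  {3,4,5,6,7,8}→20
  7 left: {0,2,3,4,6,7,8}→21  {1,3,4,5,6,7,8}→35  {2,3,4,5,6,7,8}→35
  placing 0:i first → 70 extensions
  placing 1:b first → 56 extensions
total linear extensions = 126

126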